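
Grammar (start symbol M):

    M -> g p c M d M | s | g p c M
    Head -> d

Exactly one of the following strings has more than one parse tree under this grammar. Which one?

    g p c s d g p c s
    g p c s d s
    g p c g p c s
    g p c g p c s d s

g p c g p c s d s

g p c s d g p c s: 1 tree
g p c s d s: 1 tree
g p c g p c s: 1 tree
g p c g p c s d s: 2 trees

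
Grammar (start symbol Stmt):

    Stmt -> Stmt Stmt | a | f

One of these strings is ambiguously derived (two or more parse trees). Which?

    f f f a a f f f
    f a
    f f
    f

f f f a a f f f: 429 trees
f a: 1 tree
f f: 1 tree
f: 1 tree

f f f a a f f f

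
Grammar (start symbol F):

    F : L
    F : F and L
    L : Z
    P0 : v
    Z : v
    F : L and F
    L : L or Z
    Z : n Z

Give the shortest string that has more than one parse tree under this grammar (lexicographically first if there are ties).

v and v

length 1: no string has ≥2 trees
length 2: no string has ≥2 trees
length 3: v and v has 2 parse trees

Two derivations of v and v:
  F ⇒ F and L ⇒ L and L ⇒ Z and L ⇒ v and L ⇒ v and Z ⇒ v and v
  F ⇒ L and F ⇒ Z and F ⇒ v and F ⇒ v and L ⇒ v and Z ⇒ v and v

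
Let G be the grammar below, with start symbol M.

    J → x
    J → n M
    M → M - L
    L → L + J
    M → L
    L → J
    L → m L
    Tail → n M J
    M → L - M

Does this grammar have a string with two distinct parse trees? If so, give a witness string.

Ambiguous

Witness: x - x

Derivation 1: M ⇒ M - L ⇒ L - L ⇒ J - L ⇒ x - L ⇒ x - J ⇒ x - x
Derivation 2: M ⇒ L - M ⇒ J - M ⇒ x - M ⇒ x - L ⇒ x - J ⇒ x - x

Two distinct leftmost derivations for the same string.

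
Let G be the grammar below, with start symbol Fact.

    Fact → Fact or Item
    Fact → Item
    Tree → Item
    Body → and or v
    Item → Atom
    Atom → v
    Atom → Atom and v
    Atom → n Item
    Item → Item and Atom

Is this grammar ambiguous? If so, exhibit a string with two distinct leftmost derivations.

Ambiguous

Witness: v and v

Derivation 1: Fact ⇒ Item ⇒ Atom ⇒ Atom and v ⇒ v and v
Derivation 2: Fact ⇒ Item ⇒ Item and Atom ⇒ Atom and Atom ⇒ v and Atom ⇒ v and v

Two distinct leftmost derivations for the same string.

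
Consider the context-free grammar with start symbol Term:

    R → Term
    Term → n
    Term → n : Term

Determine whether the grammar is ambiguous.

Only Term is reachable from Term; ignoring the rest: Right-recursive list with a separator: after each atom, whether the separator follows determines the rule. One parse per string.

Unambiguous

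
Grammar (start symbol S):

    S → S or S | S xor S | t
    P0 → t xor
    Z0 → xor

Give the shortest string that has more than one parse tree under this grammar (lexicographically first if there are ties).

t or t or t

length 1: no string has ≥2 trees
length 3: no string has ≥2 trees
length 5: t or t or t has 2 parse trees

Two derivations of t or t or t:
  S ⇒ S or S ⇒ S or S or S ⇒ t or S or S ⇒ t or t or S ⇒ t or t or t
  S ⇒ S or S ⇒ t or S ⇒ t or S or S ⇒ t or t or S ⇒ t or t or t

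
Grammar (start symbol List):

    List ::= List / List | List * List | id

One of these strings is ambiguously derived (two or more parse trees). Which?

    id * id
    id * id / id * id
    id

id * id / id * id

id * id: 1 tree
id * id / id * id: 5 trees
id: 1 tree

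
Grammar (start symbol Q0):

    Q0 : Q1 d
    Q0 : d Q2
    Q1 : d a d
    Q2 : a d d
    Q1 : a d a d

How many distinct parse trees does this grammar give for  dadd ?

2

Parse trees for dadd:
  [Q0 [Q1 d a d] d]
  [Q0 d [Q2 a d d]]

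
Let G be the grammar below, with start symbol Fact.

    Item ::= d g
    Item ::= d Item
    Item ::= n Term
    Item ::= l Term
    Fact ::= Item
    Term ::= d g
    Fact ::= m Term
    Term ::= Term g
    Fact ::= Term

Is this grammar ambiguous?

Witness: d g

Derivation 1: Fact ⇒ Item ⇒ d g
Derivation 2: Fact ⇒ Term ⇒ d g

Two distinct leftmost derivations for the same string.

Ambiguous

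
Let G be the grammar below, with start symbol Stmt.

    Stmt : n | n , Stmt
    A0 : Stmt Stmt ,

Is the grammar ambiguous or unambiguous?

Unambiguous

(A0 is unreachable from Stmt, so its rules don't affect L(Stmt).) Right-recursive list with a separator: after each atom, whether the separator follows determines the rule. One parse per string.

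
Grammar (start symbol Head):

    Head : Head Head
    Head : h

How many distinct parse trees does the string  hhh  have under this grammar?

2

Parse trees for hhh:
  [Head [Head h] [Head [Head h] [Head h]]]
  [Head [Head [Head h] [Head h]] [Head h]]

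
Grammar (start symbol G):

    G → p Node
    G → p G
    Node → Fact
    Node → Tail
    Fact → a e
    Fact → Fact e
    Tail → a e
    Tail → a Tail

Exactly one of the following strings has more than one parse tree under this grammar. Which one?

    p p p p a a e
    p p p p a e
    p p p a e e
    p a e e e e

p p p p a a e: 1 tree
p p p p a e: 2 trees
p p p a e e: 1 tree
p a e e e e: 1 tree

p p p p a e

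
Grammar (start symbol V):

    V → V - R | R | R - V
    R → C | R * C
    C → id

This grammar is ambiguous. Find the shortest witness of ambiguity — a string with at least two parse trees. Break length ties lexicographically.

length 1: no string has ≥2 trees
length 3: id - id has 2 parse trees

Two derivations of id - id:
  V ⇒ V - R ⇒ R - R ⇒ C - R ⇒ id - R ⇒ id - C ⇒ id - id
  V ⇒ R - V ⇒ C - V ⇒ id - V ⇒ id - R ⇒ id - C ⇒ id - id

id - id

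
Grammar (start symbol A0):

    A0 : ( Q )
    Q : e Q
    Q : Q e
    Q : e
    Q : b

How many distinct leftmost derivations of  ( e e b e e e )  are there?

Parse trees for ( e e b e e e ) (showing first 6 of 10):
  [A0 ( [Q e [Q e [Q [Q [Q [Q b] e] e] e]]] )]
  [A0 ( [Q e [Q [Q e [Q [Q [Q b] e] e]] e]] )]
  [A0 ( [Q e [Q [Q [Q e [Q [Q b] e]] e] e]] )]
  [A0 ( [Q e [Q [Q [Q [Q e [Q b]] e] e] e]] )]
  [A0 ( [Q [Q e [Q e [Q [Q [Q b] e] e]]] e] )]
  [A0 ( [Q [Q e [Q [Q e [Q [Q b] e]] e]] e] )]

10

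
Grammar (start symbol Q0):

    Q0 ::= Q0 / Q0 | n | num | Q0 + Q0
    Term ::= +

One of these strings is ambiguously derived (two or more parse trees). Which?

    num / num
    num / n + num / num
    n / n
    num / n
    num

num / num: 1 tree
num / n + num / num: 5 trees
n / n: 1 tree
num / n: 1 tree
num: 1 tree

num / n + num / num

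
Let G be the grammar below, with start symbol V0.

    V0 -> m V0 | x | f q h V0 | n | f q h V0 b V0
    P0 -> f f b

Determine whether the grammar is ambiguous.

Ambiguous

Witness: f q h f q h n b n

Derivation 1: V0 ⇒ f q h V0 ⇒ f q h f q h V0 b V0 ⇒ f q h f q h n b V0 ⇒ f q h f q h n b n
Derivation 2: V0 ⇒ f q h V0 b V0 ⇒ f q h f q h V0 b V0 ⇒ f q h f q h n b V0 ⇒ f q h f q h n b n

Two distinct leftmost derivations for the same string.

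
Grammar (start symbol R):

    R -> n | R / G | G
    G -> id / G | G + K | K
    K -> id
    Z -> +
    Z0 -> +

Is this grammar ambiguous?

Ambiguous

Witness: id / id

Derivation 1: R ⇒ R / G ⇒ G / G ⇒ K / G ⇒ id / G ⇒ id / K ⇒ id / id
Derivation 2: R ⇒ G ⇒ id / G ⇒ id / K ⇒ id / id

Two distinct leftmost derivations for the same string.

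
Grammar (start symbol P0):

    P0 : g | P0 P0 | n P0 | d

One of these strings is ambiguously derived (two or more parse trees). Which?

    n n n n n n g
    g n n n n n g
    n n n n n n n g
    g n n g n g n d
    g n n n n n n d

g n n g n g n d

n n n n n n g: 1 tree
g n n n n n g: 1 tree
n n n n n n n g: 1 tree
g n n g n g n d: 18 trees
g n n n n n n d: 1 tree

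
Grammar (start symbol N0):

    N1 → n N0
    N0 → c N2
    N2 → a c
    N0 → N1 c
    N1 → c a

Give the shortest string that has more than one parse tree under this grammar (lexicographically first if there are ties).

length 3: c a c has 2 parse trees

Two derivations of c a c:
  N0 ⇒ c N2 ⇒ c a c
  N0 ⇒ N1 c ⇒ c a c

c a c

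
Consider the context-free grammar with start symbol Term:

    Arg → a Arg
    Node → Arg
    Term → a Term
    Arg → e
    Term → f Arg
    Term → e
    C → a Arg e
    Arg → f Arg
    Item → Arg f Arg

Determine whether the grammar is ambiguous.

Unambiguous

(C, Node, Item are unreachable from Term, so their rules don't affect L(Term).) Restricted to the reachable nonterminals, every rule has the form A → t or A → t B, and no two rules for the same A share a first terminal. The grammar encodes a DFA — one run per string.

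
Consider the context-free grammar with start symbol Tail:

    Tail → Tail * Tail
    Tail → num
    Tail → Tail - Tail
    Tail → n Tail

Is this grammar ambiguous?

Witness: n num * num

Derivation 1: Tail ⇒ Tail * Tail ⇒ n Tail * Tail ⇒ n num * Tail ⇒ n num * num
Derivation 2: Tail ⇒ n Tail ⇒ n Tail * Tail ⇒ n num * Tail ⇒ n num * num

Two distinct leftmost derivations for the same string.

Ambiguous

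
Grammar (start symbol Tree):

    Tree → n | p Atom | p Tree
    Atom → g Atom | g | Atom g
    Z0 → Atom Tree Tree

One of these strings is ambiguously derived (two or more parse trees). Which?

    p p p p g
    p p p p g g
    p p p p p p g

p p p p g: 1 tree
p p p p g g: 2 trees
p p p p p p g: 1 tree

p p p p g g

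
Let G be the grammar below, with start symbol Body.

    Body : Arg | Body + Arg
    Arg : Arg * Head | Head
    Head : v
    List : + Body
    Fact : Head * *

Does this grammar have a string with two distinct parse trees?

(List, Fact are unreachable from Body, so their rules don't affect L(Body).) Body → Body + Arg | Arg  ;  Arg → Arg * Head | Head  — a left-associative chain with Head at the bottom. Each string factors uniquely by precedence.

Unambiguous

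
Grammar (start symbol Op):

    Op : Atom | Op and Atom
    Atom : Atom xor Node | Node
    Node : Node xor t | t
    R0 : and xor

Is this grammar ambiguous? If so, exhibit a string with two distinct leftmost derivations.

Ambiguous

Witness: t xor t

Derivation 1: Op ⇒ Atom ⇒ Atom xor Node ⇒ Node xor Node ⇒ t xor Node ⇒ t xor t
Derivation 2: Op ⇒ Atom ⇒ Node ⇒ Node xor t ⇒ t xor t

Two distinct leftmost derivations for the same string.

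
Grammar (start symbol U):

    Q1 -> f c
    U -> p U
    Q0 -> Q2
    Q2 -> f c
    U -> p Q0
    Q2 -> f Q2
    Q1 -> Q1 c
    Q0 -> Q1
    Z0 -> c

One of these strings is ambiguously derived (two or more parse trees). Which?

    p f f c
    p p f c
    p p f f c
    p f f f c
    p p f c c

p p f c

p f f c: 1 tree
p p f c: 2 trees
p p f f c: 1 tree
p f f f c: 1 tree
p p f c c: 1 tree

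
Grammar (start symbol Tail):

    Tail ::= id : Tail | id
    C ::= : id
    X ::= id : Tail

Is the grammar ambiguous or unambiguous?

Unambiguous

Only Tail is reachable from Tail; ignoring the rest: The reachable grammar is A → atom sep A | atom. Each atom is followed by either the separator (recurse) or end-of-string (stop) — no choice point.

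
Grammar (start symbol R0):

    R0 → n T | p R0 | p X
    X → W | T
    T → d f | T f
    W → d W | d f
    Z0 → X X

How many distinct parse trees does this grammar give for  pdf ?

Parse trees for pdf:
  [R0 p [X [W d f]]]
  [R0 p [X [T d f]]]

2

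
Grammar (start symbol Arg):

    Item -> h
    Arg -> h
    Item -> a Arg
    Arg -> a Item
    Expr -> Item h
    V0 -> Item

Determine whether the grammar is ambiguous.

Unambiguous

Only Arg, Item are reachable from Arg; ignoring the rest: Restricted to the reachable nonterminals, every rule has the form A → t or A → t B, and no two rules for the same A share a first terminal. The grammar encodes a DFA — one run per string.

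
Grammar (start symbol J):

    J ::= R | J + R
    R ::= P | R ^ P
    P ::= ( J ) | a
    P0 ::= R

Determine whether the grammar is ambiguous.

(P0 is unreachable from J, so its rules don't affect L(J).) This is a standard precedence ladder (J over R over P), with each level left-recursive on its own operator ('+' at J, '^' at R). That structure is LR(1), hence unambiguous.

Unambiguous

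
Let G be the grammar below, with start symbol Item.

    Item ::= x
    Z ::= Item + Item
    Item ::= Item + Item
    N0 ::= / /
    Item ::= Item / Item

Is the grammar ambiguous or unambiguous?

Ambiguous

Witness: x + x + x

Derivation 1: Item ⇒ Item + Item ⇒ x + Item ⇒ x + Item + Item ⇒ x + x + Item ⇒ x + x + x
Derivation 2: Item ⇒ Item + Item ⇒ Item + Item + Item ⇒ x + Item + Item ⇒ x + x + Item ⇒ x + x + x

Two distinct leftmost derivations for the same string.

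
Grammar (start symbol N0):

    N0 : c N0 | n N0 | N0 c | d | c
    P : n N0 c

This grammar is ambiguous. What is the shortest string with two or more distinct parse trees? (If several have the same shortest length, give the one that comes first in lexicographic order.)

c c

length 1: no string has ≥2 trees
length 2: c c has 2 parse trees

Two derivations of c c:
  N0 ⇒ c N0 ⇒ c c
  N0 ⇒ N0 c ⇒ c c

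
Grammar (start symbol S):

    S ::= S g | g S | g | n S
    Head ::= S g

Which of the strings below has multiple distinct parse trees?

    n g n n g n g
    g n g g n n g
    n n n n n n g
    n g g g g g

n g n n g n g: 1 tree
g n g g n n g: 1 tree
n n n n n n g: 1 tree
n g g g g g: 31 trees

n g g g g g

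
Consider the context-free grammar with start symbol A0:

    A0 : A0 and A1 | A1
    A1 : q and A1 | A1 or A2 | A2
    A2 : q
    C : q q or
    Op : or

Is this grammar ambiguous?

Witness: q and q

Derivation 1: A0 ⇒ A0 and A1 ⇒ A1 and A1 ⇒ A2 and A1 ⇒ q and A1 ⇒ q and A2 ⇒ q and q
Derivation 2: A0 ⇒ A1 ⇒ q and A1 ⇒ q and A2 ⇒ q and q

Two distinct leftmost derivations for the same string.

Ambiguous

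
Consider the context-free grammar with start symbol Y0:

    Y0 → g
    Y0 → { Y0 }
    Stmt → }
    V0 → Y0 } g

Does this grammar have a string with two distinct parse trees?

(Stmt, V0 are unreachable from Y0, so their rules don't affect L(Y0).) Each string is a nest of matched brackets around a single atom. An opening bracket forces the recursive rule; an atom forces the base rule.

Unambiguous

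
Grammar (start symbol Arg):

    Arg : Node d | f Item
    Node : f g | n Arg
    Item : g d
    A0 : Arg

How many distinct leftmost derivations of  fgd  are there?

Parse trees for fgd:
  [Arg [Node f g] d]
  [Arg f [Item g d]]

2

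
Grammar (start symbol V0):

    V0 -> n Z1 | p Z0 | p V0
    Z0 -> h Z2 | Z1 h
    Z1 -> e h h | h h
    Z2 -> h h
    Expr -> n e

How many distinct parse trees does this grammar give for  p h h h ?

Parse trees for p h h h:
  [V0 p [Z0 h [Z2 h h]]]
  [V0 p [Z0 [Z1 h h] h]]

2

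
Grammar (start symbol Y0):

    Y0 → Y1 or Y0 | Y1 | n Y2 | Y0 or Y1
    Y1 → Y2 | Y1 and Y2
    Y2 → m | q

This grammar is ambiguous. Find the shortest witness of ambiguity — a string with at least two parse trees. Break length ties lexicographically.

m or m

length 1: no string has ≥2 trees
length 2: no string has ≥2 trees
length 3: m or m has 2 parse trees

Two derivations of m or m:
  Y0 ⇒ Y1 or Y0 ⇒ Y2 or Y0 ⇒ m or Y0 ⇒ m or Y1 ⇒ m or Y2 ⇒ m or m
  Y0 ⇒ Y0 or Y1 ⇒ Y1 or Y1 ⇒ Y2 or Y1 ⇒ m or Y1 ⇒ m or Y2 ⇒ m or m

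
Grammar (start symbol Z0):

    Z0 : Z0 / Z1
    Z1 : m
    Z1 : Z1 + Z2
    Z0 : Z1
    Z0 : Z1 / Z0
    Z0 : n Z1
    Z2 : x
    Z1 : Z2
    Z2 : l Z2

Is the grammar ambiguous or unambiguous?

Witness: m / m

Derivation 1: Z0 ⇒ Z0 / Z1 ⇒ Z1 / Z1 ⇒ m / Z1 ⇒ m / m
Derivation 2: Z0 ⇒ Z1 / Z0 ⇒ m / Z0 ⇒ m / Z1 ⇒ m / m

Two distinct leftmost derivations for the same string.

Ambiguous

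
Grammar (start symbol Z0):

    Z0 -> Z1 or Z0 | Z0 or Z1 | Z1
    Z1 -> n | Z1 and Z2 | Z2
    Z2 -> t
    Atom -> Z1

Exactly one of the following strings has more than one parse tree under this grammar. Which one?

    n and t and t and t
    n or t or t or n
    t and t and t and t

n and t and t and t: 1 tree
n or t or t or n: 8 trees
t and t and t and t: 1 tree

n or t or t or n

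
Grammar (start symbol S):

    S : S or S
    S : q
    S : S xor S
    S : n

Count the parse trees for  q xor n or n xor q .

Parse trees for q xor n or n xor q:
  [S [S [S q] xor [S n]] or [S [S n] xor [S q]]]
  [S [S q] xor [S [S n] or [S [S n] xor [S q]]]]
  [S [S q] xor [S [S [S n] or [S n]] xor [S q]]]
  [S [S [S [S q] xor [S n]] or [S n]] xor [S q]]
  [S [S [S q] xor [S [S n] or [S n]]] xor [S q]]

5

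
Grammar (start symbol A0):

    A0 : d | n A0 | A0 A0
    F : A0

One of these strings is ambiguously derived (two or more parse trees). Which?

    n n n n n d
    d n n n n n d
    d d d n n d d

d d d n n d d

n n n n n d: 1 tree
d n n n n n d: 1 tree
d d d n n d d: 24 trees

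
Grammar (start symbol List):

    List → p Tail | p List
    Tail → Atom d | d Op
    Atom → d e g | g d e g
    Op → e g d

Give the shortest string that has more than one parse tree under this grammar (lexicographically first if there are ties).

length 5: p d e g d has 2 parse trees

Two derivations of p d e g d:
  List ⇒ p Tail ⇒ p Atom d ⇒ p d e g d
  List ⇒ p Tail ⇒ p d Op ⇒ p d e g d

p d e g d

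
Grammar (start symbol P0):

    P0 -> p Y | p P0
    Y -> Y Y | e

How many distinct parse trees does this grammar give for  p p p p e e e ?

Parse trees for p p p p e e e:
  [P0 p [P0 p [P0 p [P0 p [Y [Y e] [Y [Y e] [Y e]]]]]]]
  [P0 p [P0 p [P0 p [P0 p [Y [Y [Y e] [Y e]] [Y e]]]]]]

2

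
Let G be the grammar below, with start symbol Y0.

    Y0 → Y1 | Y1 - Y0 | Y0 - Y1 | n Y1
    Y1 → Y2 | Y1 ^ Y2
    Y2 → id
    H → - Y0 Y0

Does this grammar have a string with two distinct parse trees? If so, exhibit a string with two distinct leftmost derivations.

Witness: id - id

Derivation 1: Y0 ⇒ Y1 - Y0 ⇒ Y2 - Y0 ⇒ id - Y0 ⇒ id - Y1 ⇒ id - Y2 ⇒ id - id
Derivation 2: Y0 ⇒ Y0 - Y1 ⇒ Y1 - Y1 ⇒ Y2 - Y1 ⇒ id - Y1 ⇒ id - Y2 ⇒ id - id

Two distinct leftmost derivations for the same string.

Ambiguous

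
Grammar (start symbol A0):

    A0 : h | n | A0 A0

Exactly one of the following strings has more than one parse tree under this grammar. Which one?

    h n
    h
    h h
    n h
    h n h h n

h n: 1 tree
h: 1 tree
h h: 1 tree
n h: 1 tree
h n h h n: 14 trees

h n h h n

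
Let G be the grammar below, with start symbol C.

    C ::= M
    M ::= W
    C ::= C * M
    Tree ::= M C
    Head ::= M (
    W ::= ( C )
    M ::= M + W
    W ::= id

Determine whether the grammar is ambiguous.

Only C, M, W are reachable from C; ignoring the rest: C → C * M | M  ;  M → M + W | W  — a left-associative chain with W at the bottom. Each string factors uniquely by precedence.

Unambiguous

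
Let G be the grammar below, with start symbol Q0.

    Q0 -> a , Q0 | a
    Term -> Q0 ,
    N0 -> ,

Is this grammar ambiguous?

Unambiguous

Only Q0 is reachable from Q0; ignoring the rest: The reachable grammar is A → atom sep A | atom. Each atom is followed by either the separator (recurse) or end-of-string (stop) — no choice point.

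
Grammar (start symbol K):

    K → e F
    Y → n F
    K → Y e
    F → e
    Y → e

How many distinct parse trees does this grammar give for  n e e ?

Parse trees for n e e:
  [K [Y n [F e]] e]

1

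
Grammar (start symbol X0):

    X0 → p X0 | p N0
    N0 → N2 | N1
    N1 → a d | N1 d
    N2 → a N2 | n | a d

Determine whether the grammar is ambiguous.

Ambiguous

Witness: p a d

Derivation 1: X0 ⇒ p N0 ⇒ p N2 ⇒ p a d
Derivation 2: X0 ⇒ p N0 ⇒ p N1 ⇒ p a d

Two distinct leftmost derivations for the same string.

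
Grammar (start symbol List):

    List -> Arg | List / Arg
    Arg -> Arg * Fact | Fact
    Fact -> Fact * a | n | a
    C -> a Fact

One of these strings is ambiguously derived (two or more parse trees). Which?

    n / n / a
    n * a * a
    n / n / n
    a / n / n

n / n / a: 1 tree
n * a * a: 4 trees
n / n / n: 1 tree
a / n / n: 1 tree

n * a * a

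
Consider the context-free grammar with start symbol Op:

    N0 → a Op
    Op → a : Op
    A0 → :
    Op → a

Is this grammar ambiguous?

Unambiguous

(N0, A0 are unreachable from Op, so their rules don't affect L(Op).) The reachable grammar is A → atom sep A | atom. Each atom is followed by either the separator (recurse) or end-of-string (stop) — no choice point.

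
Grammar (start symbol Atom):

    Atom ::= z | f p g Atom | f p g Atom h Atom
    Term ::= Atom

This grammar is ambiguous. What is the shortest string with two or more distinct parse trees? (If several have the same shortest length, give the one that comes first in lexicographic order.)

f p g f p g z h z

length 1: no string has ≥2 trees
length 4: no string has ≥2 trees
length 6: no string has ≥2 trees
length 7: no string has ≥2 trees
length 9: f p g f p g z h z has 2 parse trees

Two derivations of f p g f p g z h z:
  Atom ⇒ f p g Atom ⇒ f p g f p g Atom h Atom ⇒ f p g f p g z h Atom ⇒ f p g f p g z h z
  Atom ⇒ f p g Atom h Atom ⇒ f p g f p g Atom h Atom ⇒ f p g f p g z h Atom ⇒ f p g f p g z h z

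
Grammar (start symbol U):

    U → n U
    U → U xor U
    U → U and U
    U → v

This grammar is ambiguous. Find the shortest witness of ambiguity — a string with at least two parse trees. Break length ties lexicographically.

length 1: no string has ≥2 trees
length 2: no string has ≥2 trees
length 3: no string has ≥2 trees
length 4: n v and v has 2 parse trees

Two derivations of n v and v:
  U ⇒ n U ⇒ n U and U ⇒ n v and U ⇒ n v and v
  U ⇒ U and U ⇒ n U and U ⇒ n v and U ⇒ n v and v

n v and v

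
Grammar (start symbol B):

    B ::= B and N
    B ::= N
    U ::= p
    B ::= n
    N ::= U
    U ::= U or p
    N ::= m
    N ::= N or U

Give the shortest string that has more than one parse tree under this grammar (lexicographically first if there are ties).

p or p

length 1: no string has ≥2 trees
length 3: p or p has 2 parse trees

Two derivations of p or p:
  B ⇒ N ⇒ U ⇒ U or p ⇒ p or p
  B ⇒ N ⇒ N or U ⇒ U or U ⇒ p or U ⇒ p or p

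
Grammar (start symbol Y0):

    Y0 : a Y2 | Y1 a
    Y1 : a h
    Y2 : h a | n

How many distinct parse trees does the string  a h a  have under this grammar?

2

Parse trees for a h a:
  [Y0 a [Y2 h a]]
  [Y0 [Y1 a h] a]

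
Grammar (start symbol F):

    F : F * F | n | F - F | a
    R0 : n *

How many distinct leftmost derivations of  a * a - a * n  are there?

5

Parse trees for a * a - a * n:
  [F [F a] * [F [F [F a] - [F a]] * [F n]]]
  [F [F a] * [F [F a] - [F [F a] * [F n]]]]
  [F [F [F a] * [F [F a] - [F a]]] * [F n]]
  [F [F [F [F a] * [F a]] - [F a]] * [F n]]
  [F [F [F a] * [F a]] - [F [F a] * [F n]]]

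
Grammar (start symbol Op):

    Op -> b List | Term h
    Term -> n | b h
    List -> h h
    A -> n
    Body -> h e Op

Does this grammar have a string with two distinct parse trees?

Witness: b h h

Derivation 1: Op ⇒ b List ⇒ b h h
Derivation 2: Op ⇒ Term h ⇒ b h h

Two distinct leftmost derivations for the same string.

Ambiguous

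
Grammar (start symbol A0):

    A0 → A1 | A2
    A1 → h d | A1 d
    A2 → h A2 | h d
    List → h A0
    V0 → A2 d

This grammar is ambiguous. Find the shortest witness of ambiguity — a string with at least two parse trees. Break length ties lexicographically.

h d

length 2: h d has 2 parse trees

Two derivations of h d:
  A0 ⇒ A1 ⇒ h d
  A0 ⇒ A2 ⇒ h d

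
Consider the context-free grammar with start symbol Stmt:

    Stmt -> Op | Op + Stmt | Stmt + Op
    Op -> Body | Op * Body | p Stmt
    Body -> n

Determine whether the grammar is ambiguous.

Witness: n + n

Derivation 1: Stmt ⇒ Op + Stmt ⇒ Body + Stmt ⇒ n + Stmt ⇒ n + Op ⇒ n + Body ⇒ n + n
Derivation 2: Stmt ⇒ Stmt + Op ⇒ Op + Op ⇒ Body + Op ⇒ n + Op ⇒ n + Body ⇒ n + n

Two distinct leftmost derivations for the same string.

Ambiguous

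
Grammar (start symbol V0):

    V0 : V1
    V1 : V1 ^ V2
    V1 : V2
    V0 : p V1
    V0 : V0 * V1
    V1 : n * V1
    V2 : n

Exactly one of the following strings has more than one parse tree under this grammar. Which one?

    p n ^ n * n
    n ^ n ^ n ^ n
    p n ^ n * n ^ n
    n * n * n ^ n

p n ^ n * n: 1 tree
n ^ n ^ n ^ n: 1 tree
p n ^ n * n ^ n: 1 tree
n * n * n ^ n: 7 trees

n * n * n ^ n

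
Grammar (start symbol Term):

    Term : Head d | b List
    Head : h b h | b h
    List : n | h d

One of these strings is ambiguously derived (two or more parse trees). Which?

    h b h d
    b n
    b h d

h b h d: 1 tree
b n: 1 tree
b h d: 2 trees

b h d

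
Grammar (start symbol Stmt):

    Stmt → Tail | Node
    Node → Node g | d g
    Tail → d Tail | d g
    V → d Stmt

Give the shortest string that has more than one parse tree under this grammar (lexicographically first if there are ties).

length 2: d g has 2 parse trees

Two derivations of d g:
  Stmt ⇒ Tail ⇒ d g
  Stmt ⇒ Node ⇒ d g

d g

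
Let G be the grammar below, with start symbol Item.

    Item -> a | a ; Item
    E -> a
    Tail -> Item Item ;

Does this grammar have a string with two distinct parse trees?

Only Item is reachable from Item; ignoring the rest: Right-recursive list with a separator: after each atom, whether the separator follows determines the rule. One parse per string.

Unambiguous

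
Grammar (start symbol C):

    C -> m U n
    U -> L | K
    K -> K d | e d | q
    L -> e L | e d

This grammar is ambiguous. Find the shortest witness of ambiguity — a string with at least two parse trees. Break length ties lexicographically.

length 3: no string has ≥2 trees
length 4: m e d n has 2 parse trees

Two derivations of m e d n:
  C ⇒ m U n ⇒ m L n ⇒ m e d n
  C ⇒ m U n ⇒ m K n ⇒ m e d n

m e d n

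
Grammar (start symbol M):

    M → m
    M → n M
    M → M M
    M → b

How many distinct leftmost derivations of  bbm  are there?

Parse trees for bbm:
  [M [M b] [M [M b] [M m]]]
  [M [M [M b] [M b]] [M m]]

2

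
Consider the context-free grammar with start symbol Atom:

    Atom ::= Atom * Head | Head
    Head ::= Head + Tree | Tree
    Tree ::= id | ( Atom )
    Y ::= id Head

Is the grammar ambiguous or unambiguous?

Only Atom, Head, Tree are reachable from Atom; ignoring the rest: Atom → Atom * Head | Head  ;  Head → Head + Tree | Tree  — a left-associative chain with Tree at the bottom. Each string factors uniquely by precedence.

Unambiguous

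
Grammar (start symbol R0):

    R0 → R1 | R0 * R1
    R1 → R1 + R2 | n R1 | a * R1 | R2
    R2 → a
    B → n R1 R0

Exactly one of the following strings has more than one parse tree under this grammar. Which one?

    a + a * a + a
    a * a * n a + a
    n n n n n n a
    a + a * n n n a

a + a * a + a: 1 tree
a * a * n a + a: 11 trees
n n n n n n a: 1 tree
a + a * n n n a: 1 tree

a * a * n a + a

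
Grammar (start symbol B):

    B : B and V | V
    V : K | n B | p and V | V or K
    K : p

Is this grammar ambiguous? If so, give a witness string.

Ambiguous

Witness: p and p

Derivation 1: B ⇒ B and V ⇒ V and V ⇒ K and V ⇒ p and V ⇒ p and K ⇒ p and p
Derivation 2: B ⇒ V ⇒ p and V ⇒ p and K ⇒ p and p

Two distinct leftmost derivations for the same string.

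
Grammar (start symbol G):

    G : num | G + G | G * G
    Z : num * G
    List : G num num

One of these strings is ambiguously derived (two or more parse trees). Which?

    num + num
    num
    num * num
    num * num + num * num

num * num + num * num

num + num: 1 tree
num: 1 tree
num * num: 1 tree
num * num + num * num: 5 trees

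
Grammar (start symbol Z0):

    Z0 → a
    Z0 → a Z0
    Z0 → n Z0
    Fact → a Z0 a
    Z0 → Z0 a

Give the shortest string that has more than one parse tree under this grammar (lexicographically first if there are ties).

length 1: no string has ≥2 trees
length 2: a a has 2 parse trees

Two derivations of a a:
  Z0 ⇒ a Z0 ⇒ a a
  Z0 ⇒ Z0 a ⇒ a a

a a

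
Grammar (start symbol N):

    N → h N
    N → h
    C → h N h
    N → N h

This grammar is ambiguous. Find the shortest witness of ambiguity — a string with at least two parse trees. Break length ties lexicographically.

h h

length 1: no string has ≥2 trees
length 2: h h has 2 parse trees

Two derivations of h h:
  N ⇒ h N ⇒ h h
  N ⇒ N h ⇒ h h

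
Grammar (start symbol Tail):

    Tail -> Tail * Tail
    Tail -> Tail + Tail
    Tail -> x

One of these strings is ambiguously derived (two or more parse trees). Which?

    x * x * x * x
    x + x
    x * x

x * x * x * x

x * x * x * x: 5 trees
x + x: 1 tree
x * x: 1 tree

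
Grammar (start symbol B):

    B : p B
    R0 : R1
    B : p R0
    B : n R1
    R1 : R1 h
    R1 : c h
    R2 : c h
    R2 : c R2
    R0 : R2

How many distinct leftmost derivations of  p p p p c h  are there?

2

Parse trees for p p p p c h:
  [B p [B p [B p [B p [R0 [R1 c h]]]]]]
  [B p [B p [B p [B p [R0 [R2 c h]]]]]]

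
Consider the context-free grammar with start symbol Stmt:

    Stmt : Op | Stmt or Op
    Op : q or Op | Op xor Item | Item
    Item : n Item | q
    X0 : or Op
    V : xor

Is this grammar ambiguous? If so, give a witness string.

Witness: q or q

Derivation 1: Stmt ⇒ Op ⇒ q or Op ⇒ q or Item ⇒ q or q
Derivation 2: Stmt ⇒ Stmt or Op ⇒ Op or Op ⇒ Item or Op ⇒ q or Op ⇒ q or Item ⇒ q or q

Two distinct leftmost derivations for the same string.

Ambiguous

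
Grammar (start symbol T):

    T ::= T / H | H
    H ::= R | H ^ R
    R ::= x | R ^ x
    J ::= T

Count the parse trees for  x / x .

Parse trees for x / x:
  [T [T [H [R x]]] / [H [R x]]]

1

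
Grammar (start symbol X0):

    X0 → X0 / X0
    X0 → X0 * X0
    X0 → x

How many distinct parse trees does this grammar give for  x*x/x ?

Parse trees for x*x/x:
  [X0 [X0 [X0 x] * [X0 x]] / [X0 x]]
  [X0 [X0 x] * [X0 [X0 x] / [X0 x]]]

2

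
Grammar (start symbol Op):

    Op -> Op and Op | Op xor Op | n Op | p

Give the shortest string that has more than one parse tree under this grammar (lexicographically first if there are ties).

length 1: no string has ≥2 trees
length 2: no string has ≥2 trees
length 3: no string has ≥2 trees
length 4: n p and p has 2 parse trees

Two derivations of n p and p:
  Op ⇒ Op and Op ⇒ n Op and Op ⇒ n p and Op ⇒ n p and p
  Op ⇒ n Op ⇒ n Op and Op ⇒ n p and Op ⇒ n p and p

n p and p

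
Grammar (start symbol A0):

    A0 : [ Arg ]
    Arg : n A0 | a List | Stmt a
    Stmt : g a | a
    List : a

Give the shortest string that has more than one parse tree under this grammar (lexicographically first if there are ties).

length 4: [ a a ] has 2 parse trees

Two derivations of [ a a ]:
  A0 ⇒ [ Arg ] ⇒ [ a List ] ⇒ [ a a ]
  A0 ⇒ [ Arg ] ⇒ [ Stmt a ] ⇒ [ a a ]

[ a a ]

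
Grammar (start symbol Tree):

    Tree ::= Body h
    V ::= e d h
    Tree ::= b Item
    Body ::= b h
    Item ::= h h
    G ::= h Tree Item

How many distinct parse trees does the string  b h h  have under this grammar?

Parse trees for b h h:
  [Tree [Body b h] h]
  [Tree b [Item h h]]

2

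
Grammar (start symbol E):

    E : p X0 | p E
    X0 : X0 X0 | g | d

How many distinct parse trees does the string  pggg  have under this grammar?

Parse trees for pggg:
  [E p [X0 [X0 g] [X0 [X0 g] [X0 g]]]]
  [E p [X0 [X0 [X0 g] [X0 g]] [X0 g]]]

2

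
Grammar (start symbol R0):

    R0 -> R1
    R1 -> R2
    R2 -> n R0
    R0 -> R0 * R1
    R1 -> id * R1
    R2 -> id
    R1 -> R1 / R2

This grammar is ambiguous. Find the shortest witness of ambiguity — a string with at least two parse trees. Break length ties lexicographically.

id * id

length 1: no string has ≥2 trees
length 2: no string has ≥2 trees
length 3: id * id has 2 parse trees

Two derivations of id * id:
  R0 ⇒ R1 ⇒ id * R1 ⇒ id * R2 ⇒ id * id
  R0 ⇒ R0 * R1 ⇒ R1 * R1 ⇒ R2 * R1 ⇒ id * R1 ⇒ id * R2 ⇒ id * id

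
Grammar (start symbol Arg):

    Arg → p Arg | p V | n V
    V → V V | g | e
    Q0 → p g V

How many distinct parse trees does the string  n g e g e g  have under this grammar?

14

Parse trees for n g e g e g (showing first 6 of 14):
  [Arg n [V [V g] [V [V e] [V [V g] [V [V e] [V g]]]]]]
  [Arg n [V [V g] [V [V e] [V [V [V g] [V e]] [V g]]]]]
  [Arg n [V [V g] [V [V [V e] [V g]] [V [V e] [V g]]]]]
  [Arg n [V [V g] [V [V [V e] [V [V g] [V e]]] [V g]]]]
  [Arg n [V [V g] [V [V [V [V e] [V g]] [V e]] [V g]]]]
  [Arg n [V [V [V g] [V e]] [V [V g] [V [V e] [V g]]]]]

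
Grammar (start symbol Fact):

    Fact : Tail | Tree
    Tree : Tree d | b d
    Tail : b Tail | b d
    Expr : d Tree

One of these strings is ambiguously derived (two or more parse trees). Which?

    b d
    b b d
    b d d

b d: 2 trees
b b d: 1 tree
b d d: 1 tree

b d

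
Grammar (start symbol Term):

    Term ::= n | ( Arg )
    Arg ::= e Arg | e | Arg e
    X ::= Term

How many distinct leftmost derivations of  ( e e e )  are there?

4

Parse trees for ( e e e ):
  [Term ( [Arg e [Arg e [Arg e]]] )]
  [Term ( [Arg e [Arg [Arg e] e]] )]
  [Term ( [Arg [Arg e [Arg e]] e] )]
  [Term ( [Arg [Arg [Arg e] e] e] )]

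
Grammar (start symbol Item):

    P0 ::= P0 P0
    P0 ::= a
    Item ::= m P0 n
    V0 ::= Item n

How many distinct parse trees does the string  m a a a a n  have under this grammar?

5

Parse trees for m a a a a n:
  [Item m [P0 [P0 a] [P0 [P0 a] [P0 [P0 a] [P0 a]]]] n]
  [Item m [P0 [P0 a] [P0 [P0 [P0 a] [P0 a]] [P0 a]]] n]
  [Item m [P0 [P0 [P0 a] [P0 a]] [P0 [P0 a] [P0 a]]] n]
  [Item m [P0 [P0 [P0 a] [P0 [P0 a] [P0 a]]] [P0 a]] n]
  [Item m [P0 [P0 [P0 [P0 a] [P0 a]] [P0 a]] [P0 a]] n]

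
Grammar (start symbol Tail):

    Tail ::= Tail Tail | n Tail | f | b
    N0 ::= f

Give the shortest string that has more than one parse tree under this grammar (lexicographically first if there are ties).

b b b

length 1: no string has ≥2 trees
length 2: no string has ≥2 trees
length 3: b b b has 2 parse trees

Two derivations of b b b:
  Tail ⇒ Tail Tail ⇒ Tail Tail Tail ⇒ b Tail Tail ⇒ b b Tail ⇒ b b b
  Tail ⇒ Tail Tail ⇒ b Tail ⇒ b Tail Tail ⇒ b b Tail ⇒ b b b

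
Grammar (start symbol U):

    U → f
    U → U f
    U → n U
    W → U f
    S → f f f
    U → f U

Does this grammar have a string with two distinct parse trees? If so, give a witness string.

Witness: f f

Derivation 1: U ⇒ U f ⇒ f f
Derivation 2: U ⇒ f U ⇒ f f

Two distinct leftmost derivations for the same string.

Ambiguous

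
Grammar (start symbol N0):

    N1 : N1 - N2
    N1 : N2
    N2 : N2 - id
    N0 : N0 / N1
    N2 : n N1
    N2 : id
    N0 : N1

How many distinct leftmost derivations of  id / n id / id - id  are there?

2

Parse trees for id / n id / id - id:
  [N0 [N0 [N0 [N1 [N2 id]]] / [N1 [N2 n [N1 [N2 id]]]]] / [N1 [N1 [N2 id]] - [N2 id]]]
  [N0 [N0 [N0 [N1 [N2 id]]] / [N1 [N2 n [N1 [N2 id]]]]] / [N1 [N2 [N2 id] - id]]]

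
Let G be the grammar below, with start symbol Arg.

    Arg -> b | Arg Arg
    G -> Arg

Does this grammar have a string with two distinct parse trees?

Witness: b b b

Derivation 1: Arg ⇒ Arg Arg ⇒ b Arg ⇒ b Arg Arg ⇒ b b Arg ⇒ b b b
Derivation 2: Arg ⇒ Arg Arg ⇒ Arg Arg Arg ⇒ b Arg Arg ⇒ b b Arg ⇒ b b b

Two distinct leftmost derivations for the same string.

Ambiguous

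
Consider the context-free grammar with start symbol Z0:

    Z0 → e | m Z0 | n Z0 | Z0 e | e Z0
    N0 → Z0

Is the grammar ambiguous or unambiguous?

Ambiguous

Witness: e e

Derivation 1: Z0 ⇒ Z0 e ⇒ e e
Derivation 2: Z0 ⇒ e Z0 ⇒ e e

Two distinct leftmost derivations for the same string.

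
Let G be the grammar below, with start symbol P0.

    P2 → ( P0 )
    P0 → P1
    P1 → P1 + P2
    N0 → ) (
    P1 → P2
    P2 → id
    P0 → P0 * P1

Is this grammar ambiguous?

Only P0, P1, P2 are reachable from P0; ignoring the rest: The grammar is stratified — P0 handles '*' (left-recursive), P1 handles '+', P2 atoms. Each operator has a fixed associativity and precedence level, so every string has one parse.

Unambiguous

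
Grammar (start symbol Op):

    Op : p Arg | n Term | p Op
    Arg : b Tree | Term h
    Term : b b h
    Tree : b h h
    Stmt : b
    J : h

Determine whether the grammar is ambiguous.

Witness: p b b h h

Derivation 1: Op ⇒ p Arg ⇒ p b Tree ⇒ p b b h h
Derivation 2: Op ⇒ p Arg ⇒ p Term h ⇒ p b b h h

Two distinct leftmost derivations for the same string.

Ambiguous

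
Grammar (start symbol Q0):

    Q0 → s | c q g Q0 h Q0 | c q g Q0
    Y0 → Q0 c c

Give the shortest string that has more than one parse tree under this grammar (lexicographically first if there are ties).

length 1: no string has ≥2 trees
length 4: no string has ≥2 trees
length 6: no string has ≥2 trees
length 7: no string has ≥2 trees
length 9: c q g c q g s h s has 2 parse trees

Two derivations of c q g c q g s h s:
  Q0 ⇒ c q g Q0 h Q0 ⇒ c q g c q g Q0 h Q0 ⇒ c q g c q g s h Q0 ⇒ c q g c q g s h s
  Q0 ⇒ c q g Q0 ⇒ c q g c q g Q0 h Q0 ⇒ c q g c q g s h Q0 ⇒ c q g c q g s h s

c q g c q g s h s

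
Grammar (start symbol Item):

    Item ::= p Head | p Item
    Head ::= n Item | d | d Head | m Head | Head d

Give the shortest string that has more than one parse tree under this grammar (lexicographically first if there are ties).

length 2: no string has ≥2 trees
length 3: p d d has 2 parse trees

Two derivations of p d d:
  Item ⇒ p Head ⇒ p d Head ⇒ p d d
  Item ⇒ p Head ⇒ p Head d ⇒ p d d

p d d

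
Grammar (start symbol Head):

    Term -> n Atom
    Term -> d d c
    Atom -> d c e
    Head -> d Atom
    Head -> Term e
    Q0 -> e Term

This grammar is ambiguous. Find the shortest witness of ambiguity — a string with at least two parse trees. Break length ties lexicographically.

length 4: d d c e has 2 parse trees

Two derivations of d d c e:
  Head ⇒ d Atom ⇒ d d c e
  Head ⇒ Term e ⇒ d d c e

d d c e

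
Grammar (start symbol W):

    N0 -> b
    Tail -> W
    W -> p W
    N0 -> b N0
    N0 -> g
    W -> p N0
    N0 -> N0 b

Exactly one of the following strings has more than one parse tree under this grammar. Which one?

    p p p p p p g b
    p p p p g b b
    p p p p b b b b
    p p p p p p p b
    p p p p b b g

p p p p b b b b

p p p p p p g b: 1 tree
p p p p g b b: 1 tree
p p p p b b b b: 8 trees
p p p p p p p b: 1 tree
p p p p b b g: 1 tree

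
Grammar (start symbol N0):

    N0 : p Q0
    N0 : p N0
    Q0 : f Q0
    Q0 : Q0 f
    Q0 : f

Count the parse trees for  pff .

Parse trees for pff:
  [N0 p [Q0 f [Q0 f]]]
  [N0 p [Q0 [Q0 f] f]]

2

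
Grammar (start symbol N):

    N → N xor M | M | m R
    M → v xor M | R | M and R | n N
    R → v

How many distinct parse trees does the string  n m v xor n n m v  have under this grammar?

Parse trees for n m v xor n n m v:
  [N [N [M n [N m [R v]]]] xor [M n [N [M n [N m [R v]]]]]]
  [N [M n [N [N m [R v]] xor [M n [N [M n [N m [R v]]]]]]]]

2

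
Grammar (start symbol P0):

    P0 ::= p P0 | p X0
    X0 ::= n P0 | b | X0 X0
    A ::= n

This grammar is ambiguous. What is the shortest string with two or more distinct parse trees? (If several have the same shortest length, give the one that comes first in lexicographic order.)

length 2: no string has ≥2 trees
length 3: no string has ≥2 trees
length 4: p b b b has 2 parse trees

Two derivations of p b b b:
  P0 ⇒ p X0 ⇒ p X0 X0 ⇒ p b X0 ⇒ p b X0 X0 ⇒ p b b X0 ⇒ p b b b
  P0 ⇒ p X0 ⇒ p X0 X0 ⇒ p X0 X0 X0 ⇒ p b X0 X0 ⇒ p b b X0 ⇒ p b b b

p b b b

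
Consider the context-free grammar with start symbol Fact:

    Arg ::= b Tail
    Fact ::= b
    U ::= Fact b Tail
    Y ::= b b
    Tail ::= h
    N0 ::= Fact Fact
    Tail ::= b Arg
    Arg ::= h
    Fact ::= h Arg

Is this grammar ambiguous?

(U, Y, N0 are unreachable from Fact, so their rules don't affect L(Fact).) Restricted to the reachable nonterminals, every rule has the form A → t or A → t B, and no two rules for the same A share a first terminal. The grammar encodes a DFA — one run per string.

Unambiguous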